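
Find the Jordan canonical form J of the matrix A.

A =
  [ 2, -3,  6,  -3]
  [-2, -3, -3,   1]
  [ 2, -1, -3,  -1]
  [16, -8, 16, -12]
J_3(-4) ⊕ J_1(-4)

The characteristic polynomial is
  det(x·I − A) = x^4 + 16*x^3 + 96*x^2 + 256*x + 256 = (x + 4)^4

Eigenvalues and multiplicities (the geometric multiplicity of λ is n − rank(A − λI), which equals the number of Jordan blocks for λ):
  λ = -4: algebraic multiplicity = 4, geometric multiplicity = 2

Determining the block sizes for each eigenvalue:
  λ = -4: with am = 4 and gm = 2, the partition is not yet determined (e.g. several partitions of 4 into 2 parts exist). Let N = A − (-4)·I. Computing rank(N^1) = 2, rank(N^2) = 1, rank(N^3) = 0; the number of blocks of size ≥ j is rank(N^{j−1}) − rank(N^j), giving [2, 1, 1]. So we have 1 block(s) of size 3, 1 block(s) of size 1 → block sizes [3, 1]

Assembling the blocks gives a Jordan form
J =
  [-4,  1,  0,  0]
  [ 0, -4,  1,  0]
  [ 0,  0, -4,  0]
  [ 0,  0,  0, -4]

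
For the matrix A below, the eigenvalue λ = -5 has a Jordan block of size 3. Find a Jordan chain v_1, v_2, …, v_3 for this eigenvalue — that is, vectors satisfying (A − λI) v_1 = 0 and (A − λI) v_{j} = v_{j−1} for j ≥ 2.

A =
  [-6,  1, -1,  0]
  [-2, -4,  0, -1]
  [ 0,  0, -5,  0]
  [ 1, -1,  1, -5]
A Jordan chain for λ = -5 of length 3:
v_1 = (-1, -1, 0, 1)ᵀ
v_2 = (-1, -2, 0, 1)ᵀ
v_3 = (1, 0, 0, 0)ᵀ

Let N = A − (-5)·I. We want v_3 with N^3 v_3 = 0 but N^2 v_3 ≠ 0; then v_{j-1} := N · v_j for j = 3, …, 2.

Pick v_3 = (1, 0, 0, 0)ᵀ.
Then v_2 = N · v_3 = (-1, -2, 0, 1)ᵀ.
Then v_1 = N · v_2 = (-1, -1, 0, 1)ᵀ.

Sanity check: (A − (-5)·I) v_1 = (0, 0, 0, 0)ᵀ = 0. ✓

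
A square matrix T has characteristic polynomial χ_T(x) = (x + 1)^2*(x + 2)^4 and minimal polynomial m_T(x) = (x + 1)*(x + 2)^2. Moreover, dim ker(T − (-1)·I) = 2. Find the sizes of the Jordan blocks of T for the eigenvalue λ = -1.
Block sizes for λ = -1: [1, 1]

Step 1 — from the characteristic polynomial, algebraic multiplicity of λ = -1 is 2. From dim ker(T − (-1)·I) = 2, there are exactly 2 Jordan blocks for λ = -1.
Step 2 — from the minimal polynomial, the factor (x + 1) tells us the largest block for λ = -1 has size 1.
Step 3 — with total size 2, 2 blocks, and largest block 1, the block sizes (in nonincreasing order) are [1, 1].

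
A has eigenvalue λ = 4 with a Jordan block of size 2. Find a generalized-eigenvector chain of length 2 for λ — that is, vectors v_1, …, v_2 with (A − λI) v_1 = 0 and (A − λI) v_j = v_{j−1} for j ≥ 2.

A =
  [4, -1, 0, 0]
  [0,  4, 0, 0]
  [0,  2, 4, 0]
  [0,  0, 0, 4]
A Jordan chain for λ = 4 of length 2:
v_1 = (-1, 0, 2, 0)ᵀ
v_2 = (0, 1, 0, 0)ᵀ

Let N = A − (4)·I. We want v_2 with N^2 v_2 = 0 but N^1 v_2 ≠ 0; then v_{j-1} := N · v_j for j = 2, …, 2.

Pick v_2 = (0, 1, 0, 0)ᵀ.
Then v_1 = N · v_2 = (-1, 0, 2, 0)ᵀ.

Sanity check: (A − (4)·I) v_1 = (0, 0, 0, 0)ᵀ = 0. ✓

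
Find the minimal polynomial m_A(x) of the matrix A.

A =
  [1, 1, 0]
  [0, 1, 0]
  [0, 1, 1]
x^2 - 2*x + 1

The characteristic polynomial is χ_A(x) = (x - 1)^3, so the eigenvalues are known. The minimal polynomial is
  m_A(x) = Π_λ (x − λ)^{k_λ}
where k_λ is the size of the *largest* Jordan block for λ (equivalently, the smallest k with (A − λI)^k v = 0 for every generalised eigenvector v of λ).

  λ = 1: largest Jordan block has size 2, contributing (x − 1)^2

So m_A(x) = (x - 1)^2 = x^2 - 2*x + 1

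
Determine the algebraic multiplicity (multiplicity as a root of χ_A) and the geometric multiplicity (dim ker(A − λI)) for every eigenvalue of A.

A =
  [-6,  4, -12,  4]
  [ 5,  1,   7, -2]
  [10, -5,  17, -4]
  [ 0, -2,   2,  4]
λ = 4: alg = 4, geom = 2

Step 1 — factor the characteristic polynomial to read off the algebraic multiplicities:
  χ_A(x) = (x - 4)^4

Step 2 — compute geometric multiplicities via the rank-nullity identity g(λ) = n − rank(A − λI):
  rank(A − (4)·I) = 2, so dim ker(A − (4)·I) = n − 2 = 2

Summary:
  λ = 4: algebraic multiplicity = 4, geometric multiplicity = 2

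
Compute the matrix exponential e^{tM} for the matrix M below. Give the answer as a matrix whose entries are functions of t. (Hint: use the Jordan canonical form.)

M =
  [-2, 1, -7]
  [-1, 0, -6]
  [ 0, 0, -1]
e^{tM} =
  [-t*exp(-t) + exp(-t), t*exp(-t), t^2*exp(-t)/2 - 7*t*exp(-t)]
  [-t*exp(-t), t*exp(-t) + exp(-t), t^2*exp(-t)/2 - 6*t*exp(-t)]
  [0, 0, exp(-t)]

Strategy: write M = P · J · P⁻¹ where J is a Jordan canonical form, so e^{tM} = P · e^{tJ} · P⁻¹, and e^{tJ} can be computed block-by-block.

M has Jordan form
J =
  [-1,  1,  0]
  [ 0, -1,  1]
  [ 0,  0, -1]
(up to reordering of blocks).

Per-block formulas:
  For a 3×3 Jordan block J_3(-1): exp(t · J_3(-1)) = e^(-1t)·(I + t·N + (t^2/2)·N^2), where N is the 3×3 nilpotent shift.

After assembling e^{tJ} and conjugating by P, we get:

e^{tM} =
  [-t*exp(-t) + exp(-t), t*exp(-t), t^2*exp(-t)/2 - 7*t*exp(-t)]
  [-t*exp(-t), t*exp(-t) + exp(-t), t^2*exp(-t)/2 - 6*t*exp(-t)]
  [0, 0, exp(-t)]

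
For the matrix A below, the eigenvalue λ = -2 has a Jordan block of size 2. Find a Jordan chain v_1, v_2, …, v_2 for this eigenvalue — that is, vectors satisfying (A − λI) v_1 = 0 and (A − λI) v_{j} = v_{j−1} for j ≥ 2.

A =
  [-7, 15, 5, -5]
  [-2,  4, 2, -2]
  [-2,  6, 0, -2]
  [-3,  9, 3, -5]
A Jordan chain for λ = -2 of length 2:
v_1 = (-5, -2, -2, -3)ᵀ
v_2 = (1, 0, 0, 0)ᵀ

Let N = A − (-2)·I. We want v_2 with N^2 v_2 = 0 but N^1 v_2 ≠ 0; then v_{j-1} := N · v_j for j = 2, …, 2.

Pick v_2 = (1, 0, 0, 0)ᵀ.
Then v_1 = N · v_2 = (-5, -2, -2, -3)ᵀ.

Sanity check: (A − (-2)·I) v_1 = (0, 0, 0, 0)ᵀ = 0. ✓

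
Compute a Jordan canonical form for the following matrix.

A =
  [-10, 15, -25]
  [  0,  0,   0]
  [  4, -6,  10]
J_2(0) ⊕ J_1(0)

The characteristic polynomial is
  det(x·I − A) = x^3

Eigenvalues and multiplicities (the geometric multiplicity of λ is n − rank(A − λI), which equals the number of Jordan blocks for λ):
  λ = 0: algebraic multiplicity = 3, geometric multiplicity = 2

Determining the block sizes for each eigenvalue:
  λ = 0: 2 blocks summing to 3 forces exactly one block of size 2 and the rest size 1 → block sizes [2, 1]

Assembling the blocks gives a Jordan form
J =
  [0, 1, 0]
  [0, 0, 0]
  [0, 0, 0]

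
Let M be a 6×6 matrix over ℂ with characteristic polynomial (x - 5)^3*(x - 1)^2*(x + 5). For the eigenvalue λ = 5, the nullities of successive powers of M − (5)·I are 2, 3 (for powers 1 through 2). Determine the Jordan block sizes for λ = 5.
Block sizes for λ = 5: [2, 1]

From the dimensions of kernels of powers, the number of Jordan blocks of size at least j is d_j − d_{j−1} where d_j = dim ker(N^j) (with d_0 = 0). Computing the differences gives [2, 1].
The number of blocks of size exactly k is (#blocks of size ≥ k) − (#blocks of size ≥ k + 1), so the partition is: 1 block(s) of size 1, 1 block(s) of size 2.
In nonincreasing order the block sizes are [2, 1].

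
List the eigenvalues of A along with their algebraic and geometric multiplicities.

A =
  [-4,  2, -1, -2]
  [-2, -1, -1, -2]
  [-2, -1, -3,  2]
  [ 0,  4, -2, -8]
λ = -4: alg = 4, geom = 2

Step 1 — factor the characteristic polynomial to read off the algebraic multiplicities:
  χ_A(x) = (x + 4)^4

Step 2 — compute geometric multiplicities via the rank-nullity identity g(λ) = n − rank(A − λI):
  rank(A − (-4)·I) = 2, so dim ker(A − (-4)·I) = n − 2 = 2

Summary:
  λ = -4: algebraic multiplicity = 4, geometric multiplicity = 2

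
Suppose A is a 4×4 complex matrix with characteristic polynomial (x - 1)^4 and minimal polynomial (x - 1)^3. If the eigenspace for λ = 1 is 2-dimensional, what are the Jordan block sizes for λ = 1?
Block sizes for λ = 1: [3, 1]

Step 1 — from the characteristic polynomial, algebraic multiplicity of λ = 1 is 4. From dim ker(A − (1)·I) = 2, there are exactly 2 Jordan blocks for λ = 1.
Step 2 — from the minimal polynomial, the factor (x − 1)^3 tells us the largest block for λ = 1 has size 3.
Step 3 — with total size 4, 2 blocks, and largest block 3, the block sizes (in nonincreasing order) are [3, 1].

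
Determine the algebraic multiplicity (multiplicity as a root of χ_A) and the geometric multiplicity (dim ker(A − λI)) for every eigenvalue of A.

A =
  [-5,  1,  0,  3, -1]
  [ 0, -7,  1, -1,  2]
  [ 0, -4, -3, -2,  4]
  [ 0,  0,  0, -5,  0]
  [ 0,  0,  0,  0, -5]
λ = -5: alg = 5, geom = 3

Step 1 — factor the characteristic polynomial to read off the algebraic multiplicities:
  χ_A(x) = (x + 5)^5

Step 2 — compute geometric multiplicities via the rank-nullity identity g(λ) = n − rank(A − λI):
  rank(A − (-5)·I) = 2, so dim ker(A − (-5)·I) = n − 2 = 3

Summary:
  λ = -5: algebraic multiplicity = 5, geometric multiplicity = 3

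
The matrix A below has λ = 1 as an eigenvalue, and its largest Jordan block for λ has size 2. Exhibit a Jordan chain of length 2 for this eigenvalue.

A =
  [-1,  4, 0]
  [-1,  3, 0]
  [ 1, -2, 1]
A Jordan chain for λ = 1 of length 2:
v_1 = (-2, -1, 1)ᵀ
v_2 = (1, 0, 0)ᵀ

Let N = A − (1)·I. We want v_2 with N^2 v_2 = 0 but N^1 v_2 ≠ 0; then v_{j-1} := N · v_j for j = 2, …, 2.

Pick v_2 = (1, 0, 0)ᵀ.
Then v_1 = N · v_2 = (-2, -1, 1)ᵀ.

Sanity check: (A − (1)·I) v_1 = (0, 0, 0)ᵀ = 0. ✓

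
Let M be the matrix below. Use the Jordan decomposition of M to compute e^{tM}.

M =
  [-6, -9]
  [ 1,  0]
e^{tM} =
  [-3*t*exp(-3*t) + exp(-3*t), -9*t*exp(-3*t)]
  [t*exp(-3*t), 3*t*exp(-3*t) + exp(-3*t)]

Strategy: write M = P · J · P⁻¹ where J is a Jordan canonical form, so e^{tM} = P · e^{tJ} · P⁻¹, and e^{tJ} can be computed block-by-block.

M has Jordan form
J =
  [-3,  1]
  [ 0, -3]
(up to reordering of blocks).

Per-block formulas:
  For a 2×2 Jordan block J_2(-3): exp(t · J_2(-3)) = e^(-3t)·(I + t·N), where N is the 2×2 nilpotent shift.

After assembling e^{tJ} and conjugating by P, we get:

e^{tM} =
  [-3*t*exp(-3*t) + exp(-3*t), -9*t*exp(-3*t)]
  [t*exp(-3*t), 3*t*exp(-3*t) + exp(-3*t)]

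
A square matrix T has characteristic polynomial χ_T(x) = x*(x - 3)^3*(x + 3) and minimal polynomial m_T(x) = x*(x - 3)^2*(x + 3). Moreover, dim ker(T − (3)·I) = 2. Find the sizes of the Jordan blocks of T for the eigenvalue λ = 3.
Block sizes for λ = 3: [2, 1]

Step 1 — from the characteristic polynomial, algebraic multiplicity of λ = 3 is 3. From dim ker(T − (3)·I) = 2, there are exactly 2 Jordan blocks for λ = 3.
Step 2 — from the minimal polynomial, the factor (x − 3)^2 tells us the largest block for λ = 3 has size 2.
Step 3 — with total size 3, 2 blocks, and largest block 2, the block sizes (in nonincreasing order) are [2, 1].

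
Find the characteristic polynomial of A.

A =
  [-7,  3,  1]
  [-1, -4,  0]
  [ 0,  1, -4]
x^3 + 15*x^2 + 75*x + 125

Expanding det(x·I − A) (e.g. by cofactor expansion or by noting that A is similar to its Jordan form J, which has the same characteristic polynomial as A) gives
  χ_A(x) = x^3 + 15*x^2 + 75*x + 125
which factors as (x + 5)^3. The eigenvalues (with algebraic multiplicities) are λ = -5 with multiplicity 3.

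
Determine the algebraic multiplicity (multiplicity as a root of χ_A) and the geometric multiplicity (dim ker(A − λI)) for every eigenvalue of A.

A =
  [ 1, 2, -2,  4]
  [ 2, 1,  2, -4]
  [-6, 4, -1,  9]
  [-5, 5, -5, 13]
λ = 3: alg = 2, geom = 2; λ = 4: alg = 2, geom = 1

Step 1 — factor the characteristic polynomial to read off the algebraic multiplicities:
  χ_A(x) = (x - 4)^2*(x - 3)^2

Step 2 — compute geometric multiplicities via the rank-nullity identity g(λ) = n − rank(A − λI):
  rank(A − (3)·I) = 2, so dim ker(A − (3)·I) = n − 2 = 2
  rank(A − (4)·I) = 3, so dim ker(A − (4)·I) = n − 3 = 1

Summary:
  λ = 3: algebraic multiplicity = 2, geometric multiplicity = 2
  λ = 4: algebraic multiplicity = 2, geometric multiplicity = 1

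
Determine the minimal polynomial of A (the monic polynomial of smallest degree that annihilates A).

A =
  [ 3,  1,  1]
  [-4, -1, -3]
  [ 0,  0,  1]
x^3 - 3*x^2 + 3*x - 1

The characteristic polynomial is χ_A(x) = (x - 1)^3, so the eigenvalues are known. The minimal polynomial is
  m_A(x) = Π_λ (x − λ)^{k_λ}
where k_λ is the size of the *largest* Jordan block for λ (equivalently, the smallest k with (A − λI)^k v = 0 for every generalised eigenvector v of λ).

  λ = 1: largest Jordan block has size 3, contributing (x − 1)^3

So m_A(x) = (x - 1)^3 = x^3 - 3*x^2 + 3*x - 1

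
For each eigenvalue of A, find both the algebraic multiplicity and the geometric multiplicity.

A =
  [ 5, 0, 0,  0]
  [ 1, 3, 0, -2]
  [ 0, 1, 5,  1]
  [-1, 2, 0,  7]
λ = 5: alg = 4, geom = 2

Step 1 — factor the characteristic polynomial to read off the algebraic multiplicities:
  χ_A(x) = (x - 5)^4

Step 2 — compute geometric multiplicities via the rank-nullity identity g(λ) = n − rank(A − λI):
  rank(A − (5)·I) = 2, so dim ker(A − (5)·I) = n − 2 = 2

Summary:
  λ = 5: algebraic multiplicity = 4, geometric multiplicity = 2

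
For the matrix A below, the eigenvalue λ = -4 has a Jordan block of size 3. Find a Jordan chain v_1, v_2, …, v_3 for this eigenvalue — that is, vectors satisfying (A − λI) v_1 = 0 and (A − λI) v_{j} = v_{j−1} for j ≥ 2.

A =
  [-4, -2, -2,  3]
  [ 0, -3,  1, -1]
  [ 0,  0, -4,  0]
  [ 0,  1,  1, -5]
A Jordan chain for λ = -4 of length 3:
v_1 = (1, 0, 0, 0)ᵀ
v_2 = (-2, 1, 0, 1)ᵀ
v_3 = (0, 1, 0, 0)ᵀ

Let N = A − (-4)·I. We want v_3 with N^3 v_3 = 0 but N^2 v_3 ≠ 0; then v_{j-1} := N · v_j for j = 3, …, 2.

Pick v_3 = (0, 1, 0, 0)ᵀ.
Then v_2 = N · v_3 = (-2, 1, 0, 1)ᵀ.
Then v_1 = N · v_2 = (1, 0, 0, 0)ᵀ.

Sanity check: (A − (-4)·I) v_1 = (0, 0, 0, 0)ᵀ = 0. ✓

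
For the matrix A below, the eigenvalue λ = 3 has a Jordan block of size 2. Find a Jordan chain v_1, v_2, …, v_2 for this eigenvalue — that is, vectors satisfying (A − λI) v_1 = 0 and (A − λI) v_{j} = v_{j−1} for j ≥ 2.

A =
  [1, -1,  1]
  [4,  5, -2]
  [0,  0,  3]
A Jordan chain for λ = 3 of length 2:
v_1 = (-2, 4, 0)ᵀ
v_2 = (1, 0, 0)ᵀ

Let N = A − (3)·I. We want v_2 with N^2 v_2 = 0 but N^1 v_2 ≠ 0; then v_{j-1} := N · v_j for j = 2, …, 2.

Pick v_2 = (1, 0, 0)ᵀ.
Then v_1 = N · v_2 = (-2, 4, 0)ᵀ.

Sanity check: (A − (3)·I) v_1 = (0, 0, 0)ᵀ = 0. ✓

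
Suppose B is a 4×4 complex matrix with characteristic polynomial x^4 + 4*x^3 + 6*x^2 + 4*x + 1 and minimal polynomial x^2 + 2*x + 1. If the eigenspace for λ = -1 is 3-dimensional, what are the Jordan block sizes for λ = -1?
Block sizes for λ = -1: [2, 1, 1]

Step 1 — from the characteristic polynomial, algebraic multiplicity of λ = -1 is 4. From dim ker(B − (-1)·I) = 3, there are exactly 3 Jordan blocks for λ = -1.
Step 2 — from the minimal polynomial, the factor (x + 1)^2 tells us the largest block for λ = -1 has size 2.
Step 3 — with total size 4, 3 blocks, and largest block 2, the block sizes (in nonincreasing order) are [2, 1, 1].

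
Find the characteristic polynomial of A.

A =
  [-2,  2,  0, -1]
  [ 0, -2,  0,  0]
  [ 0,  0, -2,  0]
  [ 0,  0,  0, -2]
x^4 + 8*x^3 + 24*x^2 + 32*x + 16

Expanding det(x·I − A) (e.g. by cofactor expansion or by noting that A is similar to its Jordan form J, which has the same characteristic polynomial as A) gives
  χ_A(x) = x^4 + 8*x^3 + 24*x^2 + 32*x + 16
which factors as (x + 2)^4. The eigenvalues (with algebraic multiplicities) are λ = -2 with multiplicity 4.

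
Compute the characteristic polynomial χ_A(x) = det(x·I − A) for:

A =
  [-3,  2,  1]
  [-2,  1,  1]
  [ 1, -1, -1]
x^3 + 3*x^2 + 3*x + 1

Expanding det(x·I − A) (e.g. by cofactor expansion or by noting that A is similar to its Jordan form J, which has the same characteristic polynomial as A) gives
  χ_A(x) = x^3 + 3*x^2 + 3*x + 1
which factors as (x + 1)^3. The eigenvalues (with algebraic multiplicities) are λ = -1 with multiplicity 3.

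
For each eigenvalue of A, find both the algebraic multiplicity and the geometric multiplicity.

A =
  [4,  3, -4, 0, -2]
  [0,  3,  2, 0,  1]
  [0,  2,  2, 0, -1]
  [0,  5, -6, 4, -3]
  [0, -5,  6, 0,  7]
λ = 4: alg = 5, geom = 3

Step 1 — factor the characteristic polynomial to read off the algebraic multiplicities:
  χ_A(x) = (x - 4)^5

Step 2 — compute geometric multiplicities via the rank-nullity identity g(λ) = n − rank(A − λI):
  rank(A − (4)·I) = 2, so dim ker(A − (4)·I) = n − 2 = 3

Summary:
  λ = 4: algebraic multiplicity = 5, geometric multiplicity = 3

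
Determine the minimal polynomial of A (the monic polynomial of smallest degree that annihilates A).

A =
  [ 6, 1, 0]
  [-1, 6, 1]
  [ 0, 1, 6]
x^3 - 18*x^2 + 108*x - 216

The characteristic polynomial is χ_A(x) = (x - 6)^3, so the eigenvalues are known. The minimal polynomial is
  m_A(x) = Π_λ (x − λ)^{k_λ}
where k_λ is the size of the *largest* Jordan block for λ (equivalently, the smallest k with (A − λI)^k v = 0 for every generalised eigenvector v of λ).

  λ = 6: largest Jordan block has size 3, contributing (x − 6)^3

So m_A(x) = (x - 6)^3 = x^3 - 18*x^2 + 108*x - 216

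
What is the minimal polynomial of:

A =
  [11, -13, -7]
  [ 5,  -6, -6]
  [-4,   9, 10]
x^3 - 15*x^2 + 75*x - 125

The characteristic polynomial is χ_A(x) = (x - 5)^3, so the eigenvalues are known. The minimal polynomial is
  m_A(x) = Π_λ (x − λ)^{k_λ}
where k_λ is the size of the *largest* Jordan block for λ (equivalently, the smallest k with (A − λI)^k v = 0 for every generalised eigenvector v of λ).

  λ = 5: largest Jordan block has size 3, contributing (x − 5)^3

So m_A(x) = (x - 5)^3 = x^3 - 15*x^2 + 75*x - 125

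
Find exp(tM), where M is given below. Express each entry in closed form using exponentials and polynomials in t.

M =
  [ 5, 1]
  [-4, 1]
e^{tM} =
  [2*t*exp(3*t) + exp(3*t), t*exp(3*t)]
  [-4*t*exp(3*t), -2*t*exp(3*t) + exp(3*t)]

Strategy: write M = P · J · P⁻¹ where J is a Jordan canonical form, so e^{tM} = P · e^{tJ} · P⁻¹, and e^{tJ} can be computed block-by-block.

M has Jordan form
J =
  [3, 1]
  [0, 3]
(up to reordering of blocks).

Per-block formulas:
  For a 2×2 Jordan block J_2(3): exp(t · J_2(3)) = e^(3t)·(I + t·N), where N is the 2×2 nilpotent shift.

After assembling e^{tJ} and conjugating by P, we get:

e^{tM} =
  [2*t*exp(3*t) + exp(3*t), t*exp(3*t)]
  [-4*t*exp(3*t), -2*t*exp(3*t) + exp(3*t)]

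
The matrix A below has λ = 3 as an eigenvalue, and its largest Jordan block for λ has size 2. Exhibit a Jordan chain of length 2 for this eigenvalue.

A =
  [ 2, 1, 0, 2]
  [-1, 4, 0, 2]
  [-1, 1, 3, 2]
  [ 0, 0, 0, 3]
A Jordan chain for λ = 3 of length 2:
v_1 = (-1, -1, -1, 0)ᵀ
v_2 = (1, 0, 0, 0)ᵀ

Let N = A − (3)·I. We want v_2 with N^2 v_2 = 0 but N^1 v_2 ≠ 0; then v_{j-1} := N · v_j for j = 2, …, 2.

Pick v_2 = (1, 0, 0, 0)ᵀ.
Then v_1 = N · v_2 = (-1, -1, -1, 0)ᵀ.

Sanity check: (A − (3)·I) v_1 = (0, 0, 0, 0)ᵀ = 0. ✓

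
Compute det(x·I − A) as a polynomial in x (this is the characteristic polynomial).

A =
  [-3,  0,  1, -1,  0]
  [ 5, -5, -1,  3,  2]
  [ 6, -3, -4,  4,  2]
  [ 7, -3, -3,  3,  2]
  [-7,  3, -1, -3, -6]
x^5 + 15*x^4 + 86*x^3 + 236*x^2 + 312*x + 160

Expanding det(x·I − A) (e.g. by cofactor expansion or by noting that A is similar to its Jordan form J, which has the same characteristic polynomial as A) gives
  χ_A(x) = x^5 + 15*x^4 + 86*x^3 + 236*x^2 + 312*x + 160
which factors as (x + 2)^3*(x + 4)*(x + 5). The eigenvalues (with algebraic multiplicities) are λ = -5 with multiplicity 1, λ = -4 with multiplicity 1, λ = -2 with multiplicity 3.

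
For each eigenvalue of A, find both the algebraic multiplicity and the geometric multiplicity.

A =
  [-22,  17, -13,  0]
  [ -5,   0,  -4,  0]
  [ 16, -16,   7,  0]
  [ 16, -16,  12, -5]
λ = -5: alg = 4, geom = 2

Step 1 — factor the characteristic polynomial to read off the algebraic multiplicities:
  χ_A(x) = (x + 5)^4

Step 2 — compute geometric multiplicities via the rank-nullity identity g(λ) = n − rank(A − λI):
  rank(A − (-5)·I) = 2, so dim ker(A − (-5)·I) = n − 2 = 2

Summary:
  λ = -5: algebraic multiplicity = 4, geometric multiplicity = 2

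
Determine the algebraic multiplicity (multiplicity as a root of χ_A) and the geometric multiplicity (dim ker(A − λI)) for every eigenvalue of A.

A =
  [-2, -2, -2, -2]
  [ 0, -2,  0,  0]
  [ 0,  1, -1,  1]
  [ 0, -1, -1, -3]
λ = -2: alg = 4, geom = 3

Step 1 — factor the characteristic polynomial to read off the algebraic multiplicities:
  χ_A(x) = (x + 2)^4

Step 2 — compute geometric multiplicities via the rank-nullity identity g(λ) = n − rank(A − λI):
  rank(A − (-2)·I) = 1, so dim ker(A − (-2)·I) = n − 1 = 3

Summary:
  λ = -2: algebraic multiplicity = 4, geometric multiplicity = 3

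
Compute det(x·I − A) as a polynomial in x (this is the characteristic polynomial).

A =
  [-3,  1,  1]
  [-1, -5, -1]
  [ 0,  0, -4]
x^3 + 12*x^2 + 48*x + 64

Expanding det(x·I − A) (e.g. by cofactor expansion or by noting that A is similar to its Jordan form J, which has the same characteristic polynomial as A) gives
  χ_A(x) = x^3 + 12*x^2 + 48*x + 64
which factors as (x + 4)^3. The eigenvalues (with algebraic multiplicities) are λ = -4 with multiplicity 3.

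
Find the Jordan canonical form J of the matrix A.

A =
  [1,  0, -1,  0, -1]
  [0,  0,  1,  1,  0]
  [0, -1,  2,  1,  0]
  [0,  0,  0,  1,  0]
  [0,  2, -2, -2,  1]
J_3(1) ⊕ J_1(1) ⊕ J_1(1)

The characteristic polynomial is
  det(x·I − A) = x^5 - 5*x^4 + 10*x^3 - 10*x^2 + 5*x - 1 = (x - 1)^5

Eigenvalues and multiplicities (the geometric multiplicity of λ is n − rank(A − λI), which equals the number of Jordan blocks for λ):
  λ = 1: algebraic multiplicity = 5, geometric multiplicity = 3

Determining the block sizes for each eigenvalue:
  λ = 1: with am = 5 and gm = 3, the partition is not yet determined (e.g. several partitions of 5 into 3 parts exist). Let N = A − (1)·I. Computing rank(N^1) = 2, rank(N^2) = 1, rank(N^3) = 0; the number of blocks of size ≥ j is rank(N^{j−1}) − rank(N^j), giving [3, 1, 1]. So we have 1 block(s) of size 3, 2 block(s) of size 1 → block sizes [3, 1, 1]

Assembling the blocks gives a Jordan form
J =
  [1, 1, 0, 0, 0]
  [0, 1, 1, 0, 0]
  [0, 0, 1, 0, 0]
  [0, 0, 0, 1, 0]
  [0, 0, 0, 0, 1]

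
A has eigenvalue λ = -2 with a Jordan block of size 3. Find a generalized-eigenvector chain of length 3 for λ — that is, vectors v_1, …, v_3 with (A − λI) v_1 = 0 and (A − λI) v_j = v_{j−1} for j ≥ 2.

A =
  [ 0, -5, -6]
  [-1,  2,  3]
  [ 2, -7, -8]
A Jordan chain for λ = -2 of length 3:
v_1 = (-3, 0, -1)ᵀ
v_2 = (2, -1, 2)ᵀ
v_3 = (1, 0, 0)ᵀ

Let N = A − (-2)·I. We want v_3 with N^3 v_3 = 0 but N^2 v_3 ≠ 0; then v_{j-1} := N · v_j for j = 3, …, 2.

Pick v_3 = (1, 0, 0)ᵀ.
Then v_2 = N · v_3 = (2, -1, 2)ᵀ.
Then v_1 = N · v_2 = (-3, 0, -1)ᵀ.

Sanity check: (A − (-2)·I) v_1 = (0, 0, 0)ᵀ = 0. ✓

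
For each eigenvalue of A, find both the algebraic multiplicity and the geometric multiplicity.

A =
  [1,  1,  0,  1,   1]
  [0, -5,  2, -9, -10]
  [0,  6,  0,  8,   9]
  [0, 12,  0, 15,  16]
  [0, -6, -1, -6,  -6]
λ = 1: alg = 5, geom = 2

Step 1 — factor the characteristic polynomial to read off the algebraic multiplicities:
  χ_A(x) = (x - 1)^5

Step 2 — compute geometric multiplicities via the rank-nullity identity g(λ) = n − rank(A − λI):
  rank(A − (1)·I) = 3, so dim ker(A − (1)·I) = n − 3 = 2

Summary:
  λ = 1: algebraic multiplicity = 5, geometric multiplicity = 2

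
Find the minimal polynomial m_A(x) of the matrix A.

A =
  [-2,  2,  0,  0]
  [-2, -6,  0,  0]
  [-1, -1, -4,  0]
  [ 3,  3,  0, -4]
x^2 + 8*x + 16

The characteristic polynomial is χ_A(x) = (x + 4)^4, so the eigenvalues are known. The minimal polynomial is
  m_A(x) = Π_λ (x − λ)^{k_λ}
where k_λ is the size of the *largest* Jordan block for λ (equivalently, the smallest k with (A − λI)^k v = 0 for every generalised eigenvector v of λ).

  λ = -4: largest Jordan block has size 2, contributing (x + 4)^2

So m_A(x) = (x + 4)^2 = x^2 + 8*x + 16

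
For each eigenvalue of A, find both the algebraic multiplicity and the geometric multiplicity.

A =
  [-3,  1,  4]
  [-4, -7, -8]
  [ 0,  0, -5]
λ = -5: alg = 3, geom = 2

Step 1 — factor the characteristic polynomial to read off the algebraic multiplicities:
  χ_A(x) = (x + 5)^3

Step 2 — compute geometric multiplicities via the rank-nullity identity g(λ) = n − rank(A − λI):
  rank(A − (-5)·I) = 1, so dim ker(A − (-5)·I) = n − 1 = 2

Summary:
  λ = -5: algebraic multiplicity = 3, geometric multiplicity = 2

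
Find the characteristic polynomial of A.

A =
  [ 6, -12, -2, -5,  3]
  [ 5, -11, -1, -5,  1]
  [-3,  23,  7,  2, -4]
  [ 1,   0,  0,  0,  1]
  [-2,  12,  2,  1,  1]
x^5 - 3*x^4 - 16*x^3 + 88*x^2 - 144*x + 80

Expanding det(x·I − A) (e.g. by cofactor expansion or by noting that A is similar to its Jordan form J, which has the same characteristic polynomial as A) gives
  χ_A(x) = x^5 - 3*x^4 - 16*x^3 + 88*x^2 - 144*x + 80
which factors as (x - 2)^4*(x + 5). The eigenvalues (with algebraic multiplicities) are λ = -5 with multiplicity 1, λ = 2 with multiplicity 4.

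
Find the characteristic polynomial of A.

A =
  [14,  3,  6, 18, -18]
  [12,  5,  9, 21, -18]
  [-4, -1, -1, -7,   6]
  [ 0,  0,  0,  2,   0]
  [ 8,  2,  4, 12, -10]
x^5 - 10*x^4 + 40*x^3 - 80*x^2 + 80*x - 32

Expanding det(x·I − A) (e.g. by cofactor expansion or by noting that A is similar to its Jordan form J, which has the same characteristic polynomial as A) gives
  χ_A(x) = x^5 - 10*x^4 + 40*x^3 - 80*x^2 + 80*x - 32
which factors as (x - 2)^5. The eigenvalues (with algebraic multiplicities) are λ = 2 with multiplicity 5.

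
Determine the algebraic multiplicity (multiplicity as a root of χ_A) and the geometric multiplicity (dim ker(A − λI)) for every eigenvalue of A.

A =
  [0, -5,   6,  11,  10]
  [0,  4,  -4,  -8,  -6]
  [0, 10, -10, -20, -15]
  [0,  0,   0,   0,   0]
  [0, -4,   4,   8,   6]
λ = 0: alg = 5, geom = 3

Step 1 — factor the characteristic polynomial to read off the algebraic multiplicities:
  χ_A(x) = x^5

Step 2 — compute geometric multiplicities via the rank-nullity identity g(λ) = n − rank(A − λI):
  rank(A − (0)·I) = 2, so dim ker(A − (0)·I) = n − 2 = 3

Summary:
  λ = 0: algebraic multiplicity = 5, geometric multiplicity = 3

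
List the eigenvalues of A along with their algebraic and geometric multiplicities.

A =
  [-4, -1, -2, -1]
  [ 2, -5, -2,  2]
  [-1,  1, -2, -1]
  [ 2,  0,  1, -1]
λ = -3: alg = 4, geom = 2

Step 1 — factor the characteristic polynomial to read off the algebraic multiplicities:
  χ_A(x) = (x + 3)^4

Step 2 — compute geometric multiplicities via the rank-nullity identity g(λ) = n − rank(A − λI):
  rank(A − (-3)·I) = 2, so dim ker(A − (-3)·I) = n − 2 = 2

Summary:
  λ = -3: algebraic multiplicity = 4, geometric multiplicity = 2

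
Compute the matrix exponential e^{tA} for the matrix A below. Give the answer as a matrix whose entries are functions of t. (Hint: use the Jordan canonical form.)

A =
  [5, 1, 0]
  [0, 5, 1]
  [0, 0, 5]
e^{tA} =
  [exp(5*t), t*exp(5*t), t^2*exp(5*t)/2]
  [0, exp(5*t), t*exp(5*t)]
  [0, 0, exp(5*t)]

Strategy: write A = P · J · P⁻¹ where J is a Jordan canonical form, so e^{tA} = P · e^{tJ} · P⁻¹, and e^{tJ} can be computed block-by-block.

A has Jordan form
J =
  [5, 1, 0]
  [0, 5, 1]
  [0, 0, 5]
(up to reordering of blocks).

Per-block formulas:
  For a 3×3 Jordan block J_3(5): exp(t · J_3(5)) = e^(5t)·(I + t·N + (t^2/2)·N^2), where N is the 3×3 nilpotent shift.

After assembling e^{tJ} and conjugating by P, we get:

e^{tA} =
  [exp(5*t), t*exp(5*t), t^2*exp(5*t)/2]
  [0, exp(5*t), t*exp(5*t)]
  [0, 0, exp(5*t)]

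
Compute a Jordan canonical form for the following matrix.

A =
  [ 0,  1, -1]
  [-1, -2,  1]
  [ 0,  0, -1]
J_2(-1) ⊕ J_1(-1)

The characteristic polynomial is
  det(x·I − A) = x^3 + 3*x^2 + 3*x + 1 = (x + 1)^3

Eigenvalues and multiplicities (the geometric multiplicity of λ is n − rank(A − λI), which equals the number of Jordan blocks for λ):
  λ = -1: algebraic multiplicity = 3, geometric multiplicity = 2

Determining the block sizes for each eigenvalue:
  λ = -1: 2 blocks summing to 3 forces exactly one block of size 2 and the rest size 1 → block sizes [2, 1]

Assembling the blocks gives a Jordan form
J =
  [-1,  1,  0]
  [ 0, -1,  0]
  [ 0,  0, -1]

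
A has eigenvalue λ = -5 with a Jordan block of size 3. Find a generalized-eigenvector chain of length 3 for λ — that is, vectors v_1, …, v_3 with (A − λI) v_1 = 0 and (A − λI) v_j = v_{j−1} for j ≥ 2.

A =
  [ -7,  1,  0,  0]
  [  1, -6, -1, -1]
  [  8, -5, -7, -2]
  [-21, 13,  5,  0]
A Jordan chain for λ = -5 of length 3:
v_1 = (5, 10, 5, -10)ᵀ
v_2 = (-2, 1, 8, -21)ᵀ
v_3 = (1, 0, 0, 0)ᵀ

Let N = A − (-5)·I. We want v_3 with N^3 v_3 = 0 but N^2 v_3 ≠ 0; then v_{j-1} := N · v_j for j = 3, …, 2.

Pick v_3 = (1, 0, 0, 0)ᵀ.
Then v_2 = N · v_3 = (-2, 1, 8, -21)ᵀ.
Then v_1 = N · v_2 = (5, 10, 5, -10)ᵀ.

Sanity check: (A − (-5)·I) v_1 = (0, 0, 0, 0)ᵀ = 0. ✓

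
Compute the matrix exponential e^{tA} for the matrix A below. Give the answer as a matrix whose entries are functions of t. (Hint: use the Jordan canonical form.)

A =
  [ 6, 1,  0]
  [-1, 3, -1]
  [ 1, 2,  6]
e^{tA} =
  [t*exp(5*t) + exp(5*t), -t^2*exp(5*t)/2 + t*exp(5*t), -t^2*exp(5*t)/2]
  [-t*exp(5*t), t^2*exp(5*t)/2 - 2*t*exp(5*t) + exp(5*t), t^2*exp(5*t)/2 - t*exp(5*t)]
  [t*exp(5*t), -t^2*exp(5*t)/2 + 2*t*exp(5*t), -t^2*exp(5*t)/2 + t*exp(5*t) + exp(5*t)]

Strategy: write A = P · J · P⁻¹ where J is a Jordan canonical form, so e^{tA} = P · e^{tJ} · P⁻¹, and e^{tJ} can be computed block-by-block.

A has Jordan form
J =
  [5, 1, 0]
  [0, 5, 1]
  [0, 0, 5]
(up to reordering of blocks).

Per-block formulas:
  For a 3×3 Jordan block J_3(5): exp(t · J_3(5)) = e^(5t)·(I + t·N + (t^2/2)·N^2), where N is the 3×3 nilpotent shift.

After assembling e^{tJ} and conjugating by P, we get:

e^{tA} =
  [t*exp(5*t) + exp(5*t), -t^2*exp(5*t)/2 + t*exp(5*t), -t^2*exp(5*t)/2]
  [-t*exp(5*t), t^2*exp(5*t)/2 - 2*t*exp(5*t) + exp(5*t), t^2*exp(5*t)/2 - t*exp(5*t)]
  [t*exp(5*t), -t^2*exp(5*t)/2 + 2*t*exp(5*t), -t^2*exp(5*t)/2 + t*exp(5*t) + exp(5*t)]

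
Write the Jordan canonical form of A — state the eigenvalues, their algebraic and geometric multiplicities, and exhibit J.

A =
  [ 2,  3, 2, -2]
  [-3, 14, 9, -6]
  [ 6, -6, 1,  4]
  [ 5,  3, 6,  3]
J_3(5) ⊕ J_1(5)

The characteristic polynomial is
  det(x·I − A) = x^4 - 20*x^3 + 150*x^2 - 500*x + 625 = (x - 5)^4

Eigenvalues and multiplicities (the geometric multiplicity of λ is n − rank(A − λI), which equals the number of Jordan blocks for λ):
  λ = 5: algebraic multiplicity = 4, geometric multiplicity = 2

Determining the block sizes for each eigenvalue:
  λ = 5: with am = 4 and gm = 2, the partition is not yet determined (e.g. several partitions of 4 into 2 parts exist). Let N = A − (5)·I. Computing rank(N^1) = 2, rank(N^2) = 1, rank(N^3) = 0; the number of blocks of size ≥ j is rank(N^{j−1}) − rank(N^j), giving [2, 1, 1]. So we have 1 block(s) of size 3, 1 block(s) of size 1 → block sizes [3, 1]

Assembling the blocks gives a Jordan form
J =
  [5, 1, 0, 0]
  [0, 5, 1, 0]
  [0, 0, 5, 0]
  [0, 0, 0, 5]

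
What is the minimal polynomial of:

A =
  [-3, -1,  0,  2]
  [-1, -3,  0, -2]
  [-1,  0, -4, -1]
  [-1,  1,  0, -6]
x^2 + 8*x + 16

The characteristic polynomial is χ_A(x) = (x + 4)^4, so the eigenvalues are known. The minimal polynomial is
  m_A(x) = Π_λ (x − λ)^{k_λ}
where k_λ is the size of the *largest* Jordan block for λ (equivalently, the smallest k with (A − λI)^k v = 0 for every generalised eigenvector v of λ).

  λ = -4: largest Jordan block has size 2, contributing (x + 4)^2

So m_A(x) = (x + 4)^2 = x^2 + 8*x + 16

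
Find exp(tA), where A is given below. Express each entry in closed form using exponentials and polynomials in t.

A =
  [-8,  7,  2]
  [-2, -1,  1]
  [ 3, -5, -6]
e^{tA} =
  [t^2*exp(-5*t)/2 - 3*t*exp(-5*t) + exp(-5*t), -3*t^2*exp(-5*t)/2 + 7*t*exp(-5*t), -t^2*exp(-5*t)/2 + 2*t*exp(-5*t)]
  [t^2*exp(-5*t)/2 - 2*t*exp(-5*t), -3*t^2*exp(-5*t)/2 + 4*t*exp(-5*t) + exp(-5*t), -t^2*exp(-5*t)/2 + t*exp(-5*t)]
  [-t^2*exp(-5*t) + 3*t*exp(-5*t), 3*t^2*exp(-5*t) - 5*t*exp(-5*t), t^2*exp(-5*t) - t*exp(-5*t) + exp(-5*t)]

Strategy: write A = P · J · P⁻¹ where J is a Jordan canonical form, so e^{tA} = P · e^{tJ} · P⁻¹, and e^{tJ} can be computed block-by-block.

A has Jordan form
J =
  [-5,  1,  0]
  [ 0, -5,  1]
  [ 0,  0, -5]
(up to reordering of blocks).

Per-block formulas:
  For a 3×3 Jordan block J_3(-5): exp(t · J_3(-5)) = e^(-5t)·(I + t·N + (t^2/2)·N^2), where N is the 3×3 nilpotent shift.

After assembling e^{tJ} and conjugating by P, we get:

e^{tA} =
  [t^2*exp(-5*t)/2 - 3*t*exp(-5*t) + exp(-5*t), -3*t^2*exp(-5*t)/2 + 7*t*exp(-5*t), -t^2*exp(-5*t)/2 + 2*t*exp(-5*t)]
  [t^2*exp(-5*t)/2 - 2*t*exp(-5*t), -3*t^2*exp(-5*t)/2 + 4*t*exp(-5*t) + exp(-5*t), -t^2*exp(-5*t)/2 + t*exp(-5*t)]
  [-t^2*exp(-5*t) + 3*t*exp(-5*t), 3*t^2*exp(-5*t) - 5*t*exp(-5*t), t^2*exp(-5*t) - t*exp(-5*t) + exp(-5*t)]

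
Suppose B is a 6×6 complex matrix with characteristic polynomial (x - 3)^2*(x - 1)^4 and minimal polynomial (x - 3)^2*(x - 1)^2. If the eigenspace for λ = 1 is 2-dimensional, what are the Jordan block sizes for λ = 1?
Block sizes for λ = 1: [2, 2]

Step 1 — from the characteristic polynomial, algebraic multiplicity of λ = 1 is 4. From dim ker(B − (1)·I) = 2, there are exactly 2 Jordan blocks for λ = 1.
Step 2 — from the minimal polynomial, the factor (x − 1)^2 tells us the largest block for λ = 1 has size 2.
Step 3 — with total size 4, 2 blocks, and largest block 2, the block sizes (in nonincreasing order) are [2, 2].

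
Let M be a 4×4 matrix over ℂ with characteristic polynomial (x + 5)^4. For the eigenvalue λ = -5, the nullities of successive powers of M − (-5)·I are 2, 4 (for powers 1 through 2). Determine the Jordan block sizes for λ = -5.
Block sizes for λ = -5: [2, 2]

From the dimensions of kernels of powers, the number of Jordan blocks of size at least j is d_j − d_{j−1} where d_j = dim ker(N^j) (with d_0 = 0). Computing the differences gives [2, 2].
The number of blocks of size exactly k is (#blocks of size ≥ k) − (#blocks of size ≥ k + 1), so the partition is: 2 block(s) of size 2.
In nonincreasing order the block sizes are [2, 2].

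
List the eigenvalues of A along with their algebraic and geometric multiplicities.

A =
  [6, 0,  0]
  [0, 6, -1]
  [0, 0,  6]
λ = 6: alg = 3, geom = 2

Step 1 — factor the characteristic polynomial to read off the algebraic multiplicities:
  χ_A(x) = (x - 6)^3

Step 2 — compute geometric multiplicities via the rank-nullity identity g(λ) = n − rank(A − λI):
  rank(A − (6)·I) = 1, so dim ker(A − (6)·I) = n − 1 = 2

Summary:
  λ = 6: algebraic multiplicity = 3, geometric multiplicity = 2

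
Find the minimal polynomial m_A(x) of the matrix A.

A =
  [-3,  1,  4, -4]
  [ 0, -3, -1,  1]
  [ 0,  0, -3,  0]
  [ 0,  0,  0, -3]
x^3 + 9*x^2 + 27*x + 27

The characteristic polynomial is χ_A(x) = (x + 3)^4, so the eigenvalues are known. The minimal polynomial is
  m_A(x) = Π_λ (x − λ)^{k_λ}
where k_λ is the size of the *largest* Jordan block for λ (equivalently, the smallest k with (A − λI)^k v = 0 for every generalised eigenvector v of λ).

  λ = -3: largest Jordan block has size 3, contributing (x + 3)^3

So m_A(x) = (x + 3)^3 = x^3 + 9*x^2 + 27*x + 27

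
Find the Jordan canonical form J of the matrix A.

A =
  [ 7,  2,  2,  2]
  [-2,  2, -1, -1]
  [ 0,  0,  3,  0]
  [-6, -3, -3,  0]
J_2(3) ⊕ J_1(3) ⊕ J_1(3)

The characteristic polynomial is
  det(x·I − A) = x^4 - 12*x^3 + 54*x^2 - 108*x + 81 = (x - 3)^4

Eigenvalues and multiplicities (the geometric multiplicity of λ is n − rank(A − λI), which equals the number of Jordan blocks for λ):
  λ = 3: algebraic multiplicity = 4, geometric multiplicity = 3

Determining the block sizes for each eigenvalue:
  λ = 3: 3 blocks summing to 4 forces exactly one block of size 2 and the rest size 1 → block sizes [2, 1, 1]

Assembling the blocks gives a Jordan form
J =
  [3, 1, 0, 0]
  [0, 3, 0, 0]
  [0, 0, 3, 0]
  [0, 0, 0, 3]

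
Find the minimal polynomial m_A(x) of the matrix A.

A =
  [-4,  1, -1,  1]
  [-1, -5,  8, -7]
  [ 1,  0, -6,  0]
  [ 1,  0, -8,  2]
x^4 + 13*x^3 + 45*x^2 - 25*x - 250

The characteristic polynomial is χ_A(x) = (x - 2)*(x + 5)^3, so the eigenvalues are known. The minimal polynomial is
  m_A(x) = Π_λ (x − λ)^{k_λ}
where k_λ is the size of the *largest* Jordan block for λ (equivalently, the smallest k with (A − λI)^k v = 0 for every generalised eigenvector v of λ).

  λ = -5: largest Jordan block has size 3, contributing (x + 5)^3
  λ = 2: largest Jordan block has size 1, contributing (x − 2)

So m_A(x) = (x - 2)*(x + 5)^3 = x^4 + 13*x^3 + 45*x^2 - 25*x - 250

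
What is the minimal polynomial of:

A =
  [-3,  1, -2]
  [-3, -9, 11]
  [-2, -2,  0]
x^3 + 12*x^2 + 48*x + 64

The characteristic polynomial is χ_A(x) = (x + 4)^3, so the eigenvalues are known. The minimal polynomial is
  m_A(x) = Π_λ (x − λ)^{k_λ}
where k_λ is the size of the *largest* Jordan block for λ (equivalently, the smallest k with (A − λI)^k v = 0 for every generalised eigenvector v of λ).

  λ = -4: largest Jordan block has size 3, contributing (x + 4)^3

So m_A(x) = (x + 4)^3 = x^3 + 12*x^2 + 48*x + 64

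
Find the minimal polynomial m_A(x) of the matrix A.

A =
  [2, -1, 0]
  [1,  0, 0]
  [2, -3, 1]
x^3 - 3*x^2 + 3*x - 1

The characteristic polynomial is χ_A(x) = (x - 1)^3, so the eigenvalues are known. The minimal polynomial is
  m_A(x) = Π_λ (x − λ)^{k_λ}
where k_λ is the size of the *largest* Jordan block for λ (equivalently, the smallest k with (A − λI)^k v = 0 for every generalised eigenvector v of λ).

  λ = 1: largest Jordan block has size 3, contributing (x − 1)^3

So m_A(x) = (x - 1)^3 = x^3 - 3*x^2 + 3*x - 1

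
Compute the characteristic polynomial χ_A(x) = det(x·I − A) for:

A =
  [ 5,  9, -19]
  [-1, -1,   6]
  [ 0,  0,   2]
x^3 - 6*x^2 + 12*x - 8

Expanding det(x·I − A) (e.g. by cofactor expansion or by noting that A is similar to its Jordan form J, which has the same characteristic polynomial as A) gives
  χ_A(x) = x^3 - 6*x^2 + 12*x - 8
which factors as (x - 2)^3. The eigenvalues (with algebraic multiplicities) are λ = 2 with multiplicity 3.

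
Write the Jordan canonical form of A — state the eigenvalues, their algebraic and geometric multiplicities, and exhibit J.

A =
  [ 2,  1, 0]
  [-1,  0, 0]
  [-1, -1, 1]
J_2(1) ⊕ J_1(1)

The characteristic polynomial is
  det(x·I − A) = x^3 - 3*x^2 + 3*x - 1 = (x - 1)^3

Eigenvalues and multiplicities (the geometric multiplicity of λ is n − rank(A − λI), which equals the number of Jordan blocks for λ):
  λ = 1: algebraic multiplicity = 3, geometric multiplicity = 2

Determining the block sizes for each eigenvalue:
  λ = 1: 2 blocks summing to 3 forces exactly one block of size 2 and the rest size 1 → block sizes [2, 1]

Assembling the blocks gives a Jordan form
J =
  [1, 1, 0]
  [0, 1, 0]
  [0, 0, 1]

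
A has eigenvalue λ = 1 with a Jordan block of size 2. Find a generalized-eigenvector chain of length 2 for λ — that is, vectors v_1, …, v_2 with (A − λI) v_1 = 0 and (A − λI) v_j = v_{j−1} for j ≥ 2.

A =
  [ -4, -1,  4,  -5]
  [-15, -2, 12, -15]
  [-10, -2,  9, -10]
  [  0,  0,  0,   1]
A Jordan chain for λ = 1 of length 2:
v_1 = (-5, -15, -10, 0)ᵀ
v_2 = (1, 0, 0, 0)ᵀ

Let N = A − (1)·I. We want v_2 with N^2 v_2 = 0 but N^1 v_2 ≠ 0; then v_{j-1} := N · v_j for j = 2, …, 2.

Pick v_2 = (1, 0, 0, 0)ᵀ.
Then v_1 = N · v_2 = (-5, -15, -10, 0)ᵀ.

Sanity check: (A − (1)·I) v_1 = (0, 0, 0, 0)ᵀ = 0. ✓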